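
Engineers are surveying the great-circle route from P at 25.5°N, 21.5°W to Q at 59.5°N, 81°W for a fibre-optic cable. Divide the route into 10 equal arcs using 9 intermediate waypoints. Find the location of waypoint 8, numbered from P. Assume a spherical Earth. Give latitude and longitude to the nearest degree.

≈ 56°N, 62°W

The haversine formula gives a central angle δ ≈ 0.923 rad (52.9°) between the endpoints.
Interpolate at f = 8/10 with slerp weights a = sin((1−f)δ)/sin δ ≈ 0.230, b = sin(fδ)/sin δ ≈ 0.844.
p = a·p₁ + b·p₂ ≈ (0.260, -0.499, 0.826); φ = arcsin(p_z) ≈ 55.73°, λ = atan2(p_y, p_x) ≈ -62.46°.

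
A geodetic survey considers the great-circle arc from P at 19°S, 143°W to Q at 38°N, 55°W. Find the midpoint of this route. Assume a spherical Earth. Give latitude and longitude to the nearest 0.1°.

≈ 13.0°N, 104.0°W

Convert each endpoint to a unit vector on the sphere (x = cos φ cos λ, y = cos φ sin λ, z = sin φ).
The central angle between the endpoints is δ = arccos(p₁·p₂) ≈ 1.746 rad (100.0°).
Interpolate at f = 1/2 with slerp weights a = sin((1−f)δ)/sin δ ≈ 0.778, b = sin(fδ)/sin δ ≈ 0.778.
p = a·p₁ + b·p₂ ≈ (-0.236, -0.945, 0.226); φ = arcsin(p_z) ≈ 13.05°, λ = atan2(p_y, p_x) ≈ -104.01°.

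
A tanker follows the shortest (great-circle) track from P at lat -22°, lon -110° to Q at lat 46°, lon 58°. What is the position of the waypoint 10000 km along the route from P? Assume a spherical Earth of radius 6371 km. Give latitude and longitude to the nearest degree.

≈ lat 61°, lon -67°

Convert each endpoint to a unit vector on the sphere (x = cos φ cos λ, y = cos φ sin λ, z = sin φ).
The central angle between the endpoints is δ = arccos(p₁·p₂) ≈ 2.689 rad (154.1°). The total great-circle distance is δ·R ≈ 2.689 × 6371 ≈ 17134 km, so the target fraction is f = 10000/17134 ≈ 0.584.
Interpolate at f ≈ 0.584 with slerp weights a = sin((1−f)δ)/sin δ ≈ 2.060, b = sin(fδ)/sin δ ≈ 2.288.
p = a·p₁ + b·p₂ ≈ (0.189, -0.446, 0.875); φ = arcsin(p_z) ≈ 61.00°, λ = atan2(p_y, p_x) ≈ -67.02°.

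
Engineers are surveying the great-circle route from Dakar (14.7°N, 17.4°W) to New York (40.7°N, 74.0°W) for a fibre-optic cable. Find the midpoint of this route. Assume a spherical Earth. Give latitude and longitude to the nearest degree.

≈ 31°N, 42°W

Convert each endpoint to a unit vector on the sphere (x = cos φ cos λ, y = cos φ sin λ, z = sin φ).
The central angle between the endpoints is δ = arccos(p₁·p₂) ≈ 0.965 rad (55.3°).
Interpolate at f = 1/2 with slerp weights a = sin((1−f)δ)/sin δ ≈ 0.564, b = sin(fδ)/sin δ ≈ 0.564.
p = a·p₁ + b·p₂ ≈ (0.639, -0.575, 0.511); φ = arcsin(p_z) ≈ 30.75°, λ = atan2(p_y, p_x) ≈ -41.97°.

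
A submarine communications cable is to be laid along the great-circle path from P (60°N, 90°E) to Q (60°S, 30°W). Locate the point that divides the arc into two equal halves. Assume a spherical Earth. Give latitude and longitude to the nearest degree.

≈ (0°N, 30°E)

Convert each endpoint to a unit vector on the sphere (x = cos φ cos λ, y = cos φ sin λ, z = sin φ).
The central angle between the endpoints is δ = arccos(p₁·p₂) ≈ 2.636 rad (151.0°).
Interpolate at f = 1/2 with slerp weights a = sin((1−f)δ)/sin δ ≈ 2.000, b = sin(fδ)/sin δ ≈ 2.000.
p = a·p₁ + b·p₂ ≈ (0.866, 0.500, 0.000); φ = arcsin(p_z) ≈ 0.00°, λ = atan2(p_y, p_x) ≈ 30.00°.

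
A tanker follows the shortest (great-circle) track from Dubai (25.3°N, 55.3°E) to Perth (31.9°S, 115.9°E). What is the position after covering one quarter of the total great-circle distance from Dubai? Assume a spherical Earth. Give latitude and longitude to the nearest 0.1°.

Write both endpoints as unit vectors p₁, p₂ with components (cos φ cos λ, cos φ sin λ, sin φ).
The central angle between the endpoints is δ = arccos(p₁·p₂) ≈ 1.419 rad (81.3°).
Interpolate at f = 1/4 with slerp weights a = sin((1−f)δ)/sin δ ≈ 0.885, b = sin(fδ)/sin δ ≈ 0.351.
p = a·p₁ + b·p₂ ≈ (0.325, 0.926, 0.192); φ = arcsin(p_z) ≈ 11.09°, λ = atan2(p_y, p_x) ≈ 70.66°.

≈ 11.1°N, 70.7°E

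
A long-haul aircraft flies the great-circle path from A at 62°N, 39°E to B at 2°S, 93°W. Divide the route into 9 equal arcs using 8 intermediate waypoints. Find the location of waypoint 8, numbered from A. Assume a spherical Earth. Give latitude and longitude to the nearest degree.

≈ 9°N, 88°W

Convert each endpoint to a unit vector on the sphere (x = cos φ cos λ, y = cos φ sin λ, z = sin φ).
The central angle between the endpoints is δ = arccos(p₁·p₂) ≈ 1.923 rad (110.2°).
Interpolate at f = 8/9 with slerp weights a = sin((1−f)δ)/sin δ ≈ 0.226, b = sin(fδ)/sin δ ≈ 1.055.
p = a·p₁ + b·p₂ ≈ (0.027, -0.986, 0.163); φ = arcsin(p_z) ≈ 9.36°, λ = atan2(p_y, p_x) ≈ -88.42°.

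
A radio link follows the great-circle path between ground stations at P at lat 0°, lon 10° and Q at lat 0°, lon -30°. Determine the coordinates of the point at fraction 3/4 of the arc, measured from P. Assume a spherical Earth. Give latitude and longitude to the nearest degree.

Write both endpoints as unit vectors p₁, p₂ with components (cos φ cos λ, cos φ sin λ, sin φ).
The central angle between the endpoints is δ = arccos(p₁·p₂) ≈ 0.698 rad (40.0°).
Interpolate at f = 3/4 with slerp weights a = sin((1−f)δ)/sin δ ≈ 0.270, b = sin(fδ)/sin δ ≈ 0.778.
p = a·p₁ + b·p₂ ≈ (0.940, -0.342, 0.000); φ = arcsin(p_z) ≈ 0.00°, λ = atan2(p_y, p_x) ≈ -20.00°.

≈ lat 0°, lon -20°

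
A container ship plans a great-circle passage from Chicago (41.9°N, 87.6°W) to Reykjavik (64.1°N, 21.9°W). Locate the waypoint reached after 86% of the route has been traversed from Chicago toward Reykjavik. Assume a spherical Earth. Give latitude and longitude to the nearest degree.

Convert each endpoint to a unit vector on the sphere (x = cos φ cos λ, y = cos φ sin λ, z = sin φ).
The central angle between the endpoints is δ = arccos(p₁·p₂) ≈ 0.746 rad (42.7°).
Interpolate at f = 0.86 with slerp weights a = sin((1−f)δ)/sin δ ≈ 0.154, b = sin(fδ)/sin δ ≈ 0.882.
p = a·p₁ + b·p₂ ≈ (0.362, -0.258, 0.896); φ = arcsin(p_z) ≈ 63.60°, λ = atan2(p_y, p_x) ≈ -35.45°.

≈ 64°N, 35°W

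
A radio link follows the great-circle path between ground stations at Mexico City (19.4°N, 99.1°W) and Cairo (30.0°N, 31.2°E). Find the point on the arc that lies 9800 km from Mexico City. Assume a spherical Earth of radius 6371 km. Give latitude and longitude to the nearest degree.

≈ 43°N, 7°E

Convert each endpoint to a unit vector on the sphere (x = cos φ cos λ, y = cos φ sin λ, z = sin φ).
The central angle between the endpoints is δ = arccos(p₁·p₂) ≈ 1.941 rad (111.2°). The total great-circle distance is δ·R ≈ 1.941 × 6371 ≈ 12369 km, so the target fraction is f = 9800/12369 ≈ 0.792.
Interpolate at f ≈ 0.792 with slerp weights a = sin((1−f)δ)/sin δ ≈ 0.421, b = sin(fδ)/sin δ ≈ 1.072.
p = a·p₁ + b·p₂ ≈ (0.732, 0.089, 0.676); φ = arcsin(p_z) ≈ 42.53°, λ = atan2(p_y, p_x) ≈ 6.93°.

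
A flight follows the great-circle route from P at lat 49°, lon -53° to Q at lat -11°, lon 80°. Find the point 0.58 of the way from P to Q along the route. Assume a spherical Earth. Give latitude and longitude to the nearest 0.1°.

≈ lat 31.0°, lon 46.7°

From cos δ = sin φ₁ sin φ₂ + cos φ₁ cos φ₂ cos Δλ, the central angle is δ ≈ 2.193 rad (125.7°).
Interpolate at f = 0.58 with slerp weights a = sin((1−f)δ)/sin δ ≈ 0.980, b = sin(fδ)/sin δ ≈ 1.177.
p = a·p₁ + b·p₂ ≈ (0.588, 0.624, 0.515); φ = arcsin(p_z) ≈ 31.02°, λ = atan2(p_y, p_x) ≈ 46.71°.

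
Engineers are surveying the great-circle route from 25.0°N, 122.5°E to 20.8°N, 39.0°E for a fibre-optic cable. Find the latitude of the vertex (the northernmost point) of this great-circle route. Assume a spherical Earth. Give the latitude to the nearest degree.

≈ 30°N

The great circle lies in the plane with unit normal n̂ = (p₁ × p₂)/|p₁ × p₂|.
Here n̂_z ≈ -0.868; the vertex latitude is φ_max = arccos|n̂_z| ≈ 29.7°.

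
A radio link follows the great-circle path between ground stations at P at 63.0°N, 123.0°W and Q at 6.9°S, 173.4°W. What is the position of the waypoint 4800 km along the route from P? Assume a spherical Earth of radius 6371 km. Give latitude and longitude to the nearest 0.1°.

≈ 27.0°N, 159.7°W

The haversine formula gives a central angle δ ≈ 1.390 rad (79.6°) between the endpoints. The total great-circle distance is δ·R ≈ 1.390 × 6371 ≈ 8853 km, so the target fraction is f = 4800/8853 ≈ 0.542.
Interpolate at f ≈ 0.542 with slerp weights a = sin((1−f)δ)/sin δ ≈ 0.604, b = sin(fδ)/sin δ ≈ 0.696.
p = a·p₁ + b·p₂ ≈ (-0.835, -0.309, 0.455); φ = arcsin(p_z) ≈ 27.04°, λ = atan2(p_y, p_x) ≈ -159.68°.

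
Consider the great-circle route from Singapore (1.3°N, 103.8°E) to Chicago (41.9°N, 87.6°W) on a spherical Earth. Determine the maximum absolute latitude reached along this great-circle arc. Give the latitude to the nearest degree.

The great circle lies in the plane with unit normal n̂ = (p₁ × p₂)/|p₁ × p₂|.
Here n̂_z ≈ +0.210; the vertex latitude is φ_max = arccos|n̂_z| ≈ 77.9°.
Check via Clairaut: cos φ_max = |cos φ₁| · sin C = cos(1.3°)·sin(12.1°) ≈ 0.210, again giving ≈ 77.9°.

≈ 78°N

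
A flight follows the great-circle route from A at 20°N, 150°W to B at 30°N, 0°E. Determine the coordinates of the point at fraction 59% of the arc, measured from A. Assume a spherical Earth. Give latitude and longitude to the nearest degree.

≈ 61°N, 61°W

Write both endpoints as unit vectors p₁, p₂ with components (cos φ cos λ, cos φ sin λ, sin φ).
The central angle between the endpoints is δ = arccos(p₁·p₂) ≈ 2.134 rad (122.3°).
Interpolate at f = 0.59 with slerp weights a = sin((1−f)δ)/sin δ ≈ 0.908, b = sin(fδ)/sin δ ≈ 1.126.
p = a·p₁ + b·p₂ ≈ (0.236, -0.426, 0.873); φ = arcsin(p_z) ≈ 60.83°, λ = atan2(p_y, p_x) ≈ -61.02°.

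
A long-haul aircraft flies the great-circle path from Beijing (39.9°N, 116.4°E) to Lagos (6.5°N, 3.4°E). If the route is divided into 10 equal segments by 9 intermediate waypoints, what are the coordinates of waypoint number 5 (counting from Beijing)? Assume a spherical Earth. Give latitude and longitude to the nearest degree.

≈ (37°N, 49°E)

The haversine formula gives a central angle δ ≈ 1.798 rad (103.0°) between the endpoints.
Interpolate at f = 5/10 with slerp weights a = sin((1−f)δ)/sin δ ≈ 0.803, b = sin(fδ)/sin δ ≈ 0.803.
p = a·p₁ + b·p₂ ≈ (0.523, 0.599, 0.606); φ = arcsin(p_z) ≈ 37.32°, λ = atan2(p_y, p_x) ≈ 48.91°.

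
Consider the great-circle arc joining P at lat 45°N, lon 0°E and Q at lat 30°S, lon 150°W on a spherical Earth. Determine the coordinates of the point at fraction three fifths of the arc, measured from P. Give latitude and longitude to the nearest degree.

≈ lat 15°N, lon 107°W

Convert each endpoint to a unit vector on the sphere (x = cos φ cos λ, y = cos φ sin λ, z = sin φ).
The central angle between the endpoints is δ = arccos(p₁·p₂) ≈ 2.655 rad (152.1°).
Interpolate at f = 3/5 with slerp weights a = sin((1−f)δ)/sin δ ≈ 1.867, b = sin(fδ)/sin δ ≈ 2.138.
p = a·p₁ + b·p₂ ≈ (-0.283, -0.926, 0.252); φ = arcsin(p_z) ≈ 14.57°, λ = atan2(p_y, p_x) ≈ -106.99°.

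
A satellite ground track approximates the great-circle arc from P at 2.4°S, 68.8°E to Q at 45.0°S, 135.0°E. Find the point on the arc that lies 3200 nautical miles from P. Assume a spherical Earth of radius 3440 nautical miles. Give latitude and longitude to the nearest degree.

≈ 38°S, 112°E

Convert each endpoint to a unit vector on the sphere (x = cos φ cos λ, y = cos φ sin λ, z = sin φ).
The central angle between the endpoints is δ = arccos(p₁·p₂) ≈ 1.251 rad (71.7°). The total great-circle distance is δ·R ≈ 1.251 × 3440 ≈ 4302 nmi, so the target fraction is f = 3200/4302 ≈ 0.744.
Interpolate at f ≈ 0.744 with slerp weights a = sin((1−f)δ)/sin δ ≈ 0.332, b = sin(fδ)/sin δ ≈ 0.845.
p = a·p₁ + b·p₂ ≈ (-0.302, 0.731, -0.611); φ = arcsin(p_z) ≈ -37.67°, λ = atan2(p_y, p_x) ≈ 112.47°.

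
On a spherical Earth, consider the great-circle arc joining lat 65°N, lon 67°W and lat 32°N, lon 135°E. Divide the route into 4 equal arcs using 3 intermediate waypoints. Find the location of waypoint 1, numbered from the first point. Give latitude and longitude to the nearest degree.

From cos δ = sin φ₁ sin φ₂ + cos φ₁ cos φ₂ cos Δλ, the central angle is δ ≈ 1.422 rad (81.5°).
Interpolate at f = 1/4 with slerp weights a = sin((1−f)δ)/sin δ ≈ 0.885, b = sin(fδ)/sin δ ≈ 0.352.
p = a·p₁ + b·p₂ ≈ (-0.065, -0.133, 0.989); φ = arcsin(p_z) ≈ 81.47°, λ = atan2(p_y, p_x) ≈ -115.95°.

≈ lat 81°N, lon 116°W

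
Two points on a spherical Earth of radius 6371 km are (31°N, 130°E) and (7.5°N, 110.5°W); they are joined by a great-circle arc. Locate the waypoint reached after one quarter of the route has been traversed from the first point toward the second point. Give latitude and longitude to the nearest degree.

≈ (38°N, 163°E)

Write both endpoints as unit vectors p₁, p₂ with components (cos φ cos λ, cos φ sin λ, sin φ).
The central angle between the endpoints is δ = arccos(p₁·p₂) ≈ 1.930 rad (110.6°).
Interpolate at f = 1/4 with slerp weights a = sin((1−f)δ)/sin δ ≈ 1.060, b = sin(fδ)/sin δ ≈ 0.496.
p = a·p₁ + b·p₂ ≈ (-0.756, 0.236, 0.611); φ = arcsin(p_z) ≈ 37.63°, λ = atan2(p_y, p_x) ≈ 162.68°.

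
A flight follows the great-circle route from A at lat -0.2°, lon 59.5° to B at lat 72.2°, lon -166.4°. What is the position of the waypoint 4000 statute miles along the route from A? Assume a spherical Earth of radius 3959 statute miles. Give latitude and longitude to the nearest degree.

≈ lat 55°, lon 79°

Convert each endpoint to a unit vector on the sphere (x = cos φ cos λ, y = cos φ sin λ, z = sin φ).
The central angle between the endpoints is δ = arccos(p₁·p₂) ≈ 1.789 rad (102.5°). The total great-circle distance is δ·R ≈ 1.789 × 3959 ≈ 7081 mi, so the target fraction is f = 4000/7081 ≈ 0.565.
Interpolate at f ≈ 0.565 with slerp weights a = sin((1−f)δ)/sin δ ≈ 0.719, b = sin(fδ)/sin δ ≈ 0.868.
p = a·p₁ + b·p₂ ≈ (0.107, 0.557, 0.823); φ = arcsin(p_z) ≈ 55.43°, λ = atan2(p_y, p_x) ≈ 79.11°.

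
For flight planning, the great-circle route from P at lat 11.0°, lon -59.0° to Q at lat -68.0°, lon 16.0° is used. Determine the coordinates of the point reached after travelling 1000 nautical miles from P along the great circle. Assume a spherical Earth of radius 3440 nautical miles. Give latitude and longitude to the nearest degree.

From cos δ = sin φ₁ sin φ₂ + cos φ₁ cos φ₂ cos Δλ, the central angle is δ ≈ 1.653 rad (94.7°). The total great-circle distance is δ·R ≈ 1.653 × 3440 ≈ 5685 nmi, so the target fraction is f = 1000/5685 ≈ 0.176.
Interpolate at f ≈ 0.176 with slerp weights a = sin((1−f)δ)/sin δ ≈ 0.982, b = sin(fδ)/sin δ ≈ 0.288.
p = a·p₁ + b·p₂ ≈ (0.600, -0.796, -0.079); φ = arcsin(p_z) ≈ -4.55°, λ = atan2(p_y, p_x) ≈ -53.01°.

≈ lat -5°, lon -53°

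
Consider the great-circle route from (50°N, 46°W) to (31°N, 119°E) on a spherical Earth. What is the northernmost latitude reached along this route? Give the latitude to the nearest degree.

The great circle lies in the plane with unit normal n̂ = (p₁ × p₂)/|p₁ × p₂|.
Here n̂_z ≈ +0.144; the vertex latitude is φ_max = arccos|n̂_z| ≈ 81.7°.
Check via Clairaut: cos φ_max = |cos φ₁| · sin C = cos(50.0°)·sin(12.9°) ≈ 0.144, again giving ≈ 81.7°.

≈ 82°N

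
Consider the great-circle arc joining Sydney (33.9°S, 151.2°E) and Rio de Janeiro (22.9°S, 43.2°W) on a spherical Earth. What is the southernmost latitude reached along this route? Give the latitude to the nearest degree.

The great circle lies in the plane with unit normal n̂ = (p₁ × p₂)/|p₁ × p₂|.
Here n̂_z ≈ +0.223; the vertex latitude is φ_max = arccos|n̂_z| ≈ 77.1°.

≈ 77°S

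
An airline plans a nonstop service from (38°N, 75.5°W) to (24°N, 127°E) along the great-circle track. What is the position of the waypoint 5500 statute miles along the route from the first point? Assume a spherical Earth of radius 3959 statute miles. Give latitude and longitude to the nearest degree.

≈ (56°N, 147°E)

From cos δ = sin φ₁ sin φ₂ + cos φ₁ cos φ₂ cos Δλ, the central angle is δ ≈ 1.998 rad (114.5°). The total great-circle distance is δ·R ≈ 1.998 × 3959 ≈ 7912 mi, so the target fraction is f = 5500/7912 ≈ 0.695.
Interpolate at f ≈ 0.695 with slerp weights a = sin((1−f)δ)/sin δ ≈ 0.629, b = sin(fδ)/sin δ ≈ 1.081.
p = a·p₁ + b·p₂ ≈ (-0.470, 0.309, 0.827); φ = arcsin(p_z) ≈ 55.77°, λ = atan2(p_y, p_x) ≈ 146.70°.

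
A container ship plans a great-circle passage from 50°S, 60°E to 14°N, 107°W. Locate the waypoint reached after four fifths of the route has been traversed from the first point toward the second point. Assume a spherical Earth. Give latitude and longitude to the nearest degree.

Convert each endpoint to a unit vector on the sphere (x = cos φ cos λ, y = cos φ sin λ, z = sin φ).
The central angle between the endpoints is δ = arccos(p₁·p₂) ≈ 2.487 rad (142.5°).
Interpolate at f = 4/5 with slerp weights a = sin((1−f)δ)/sin δ ≈ 0.783, b = sin(fδ)/sin δ ≈ 1.500.
p = a·p₁ + b·p₂ ≈ (-0.174, -0.956, -0.237); φ = arcsin(p_z) ≈ -13.71°, λ = atan2(p_y, p_x) ≈ -100.31°.

≈ 14°S, 100°W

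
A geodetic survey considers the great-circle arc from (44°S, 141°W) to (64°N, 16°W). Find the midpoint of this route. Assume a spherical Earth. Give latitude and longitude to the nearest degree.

Convert each endpoint to a unit vector on the sphere (x = cos φ cos λ, y = cos φ sin λ, z = sin φ).
The central angle between the endpoints is δ = arccos(p₁·p₂) ≈ 2.507 rad (143.6°).
Interpolate at f = 1/2 with slerp weights a = sin((1−f)δ)/sin δ ≈ 1.602, b = sin(fδ)/sin δ ≈ 1.602.
p = a·p₁ + b·p₂ ≈ (-0.221, -0.919, 0.327); φ = arcsin(p_z) ≈ 19.09°, λ = atan2(p_y, p_x) ≈ -103.50°.

≈ (19°N, 103°W)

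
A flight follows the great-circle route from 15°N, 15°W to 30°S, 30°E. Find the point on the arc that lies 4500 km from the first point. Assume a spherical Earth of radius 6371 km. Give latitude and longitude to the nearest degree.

Write both endpoints as unit vectors p₁, p₂ with components (cos φ cos λ, cos φ sin λ, sin φ).
The central angle between the endpoints is δ = arccos(p₁·p₂) ≈ 1.090 rad (62.5°). The total great-circle distance is δ·R ≈ 1.090 × 6371 ≈ 6947 km, so the target fraction is f = 4500/6947 ≈ 0.648.
Interpolate at f ≈ 0.648 with slerp weights a = sin((1−f)δ)/sin δ ≈ 0.423, b = sin(fδ)/sin δ ≈ 0.732.
p = a·p₁ + b·p₂ ≈ (0.943, 0.211, -0.257); φ = arcsin(p_z) ≈ -14.87°, λ = atan2(p_y, p_x) ≈ 12.63°.

≈ 15°S, 13°E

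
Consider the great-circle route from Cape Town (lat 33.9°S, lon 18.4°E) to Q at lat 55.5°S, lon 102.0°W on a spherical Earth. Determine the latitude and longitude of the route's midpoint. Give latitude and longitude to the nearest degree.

≈ lat 62°S, lon 24°W

Convert each endpoint to a unit vector on the sphere (x = cos φ cos λ, y = cos φ sin λ, z = sin φ).
The central angle between the endpoints is δ = arccos(p₁·p₂) ≈ 1.347 rad (77.2°).
Interpolate at f = 1/2 with slerp weights a = sin((1−f)δ)/sin δ ≈ 0.640, b = sin(fδ)/sin δ ≈ 0.640.
p = a·p₁ + b·p₂ ≈ (0.428, -0.187, -0.884); φ = arcsin(p_z) ≈ -62.13°, λ = atan2(p_y, p_x) ≈ -23.56°.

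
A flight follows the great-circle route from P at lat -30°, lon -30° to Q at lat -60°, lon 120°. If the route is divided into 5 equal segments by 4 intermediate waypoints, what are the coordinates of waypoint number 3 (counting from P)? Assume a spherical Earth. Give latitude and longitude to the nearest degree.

≈ lat -76°, lon 22°

Convert each endpoint to a unit vector on the sphere (x = cos φ cos λ, y = cos φ sin λ, z = sin φ).
The central angle between the endpoints is δ = arccos(p₁·p₂) ≈ 1.513 rad (86.7°).
Interpolate at f = 3/5 with slerp weights a = sin((1−f)δ)/sin δ ≈ 0.570, b = sin(fδ)/sin δ ≈ 0.789.
p = a·p₁ + b·p₂ ≈ (0.230, 0.095, -0.969); φ = arcsin(p_z) ≈ -75.59°, λ = atan2(p_y, p_x) ≈ 22.46°.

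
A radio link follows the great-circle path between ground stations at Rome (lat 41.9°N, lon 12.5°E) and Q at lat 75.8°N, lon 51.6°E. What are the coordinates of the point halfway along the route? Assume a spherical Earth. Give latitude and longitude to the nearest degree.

≈ lat 60°N, lon 22°E

From cos δ = sin φ₁ sin φ₂ + cos φ₁ cos φ₂ cos Δλ, the central angle is δ ≈ 0.661 rad (37.9°).
Interpolate at f = 1/2 with slerp weights a = sin((1−f)δ)/sin δ ≈ 0.529, b = sin(fδ)/sin δ ≈ 0.529.
p = a·p₁ + b·p₂ ≈ (0.465, 0.187, 0.866); φ = arcsin(p_z) ≈ 59.94°, λ = atan2(p_y, p_x) ≈ 21.90°.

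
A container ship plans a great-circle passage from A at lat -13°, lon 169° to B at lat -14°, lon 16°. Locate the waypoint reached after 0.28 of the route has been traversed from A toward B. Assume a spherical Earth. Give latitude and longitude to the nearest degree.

≈ lat -37°, lon 134°

Write both endpoints as unit vectors p₁, p₂ with components (cos φ cos λ, cos φ sin λ, sin φ).
The central angle between the endpoints is δ = arccos(p₁·p₂) ≈ 2.478 rad (142.0°).
Interpolate at f = 0.28 with slerp weights a = sin((1−f)δ)/sin δ ≈ 1.587, b = sin(fδ)/sin δ ≈ 1.039.
p = a·p₁ + b·p₂ ≈ (-0.549, 0.573, -0.608); φ = arcsin(p_z) ≈ -37.47°, λ = atan2(p_y, p_x) ≈ 133.80°.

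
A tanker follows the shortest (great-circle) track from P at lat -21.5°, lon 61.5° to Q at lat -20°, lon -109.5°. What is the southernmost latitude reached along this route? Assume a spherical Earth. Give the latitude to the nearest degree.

≈ -78°

The great circle lies in the plane with unit normal n̂ = (p₁ × p₂)/|p₁ × p₂|.
Here n̂_z ≈ -0.203; the vertex latitude is φ_max = arccos|n̂_z| ≈ 78.3°.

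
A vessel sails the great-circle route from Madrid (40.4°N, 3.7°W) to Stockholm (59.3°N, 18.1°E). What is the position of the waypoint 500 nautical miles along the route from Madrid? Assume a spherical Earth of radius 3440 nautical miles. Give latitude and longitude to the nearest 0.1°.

Write both endpoints as unit vectors p₁, p₂ with components (cos φ cos λ, cos φ sin λ, sin φ).
The central angle between the endpoints is δ = arccos(p₁·p₂) ≈ 0.407 rad (23.3°). The total great-circle distance is δ·R ≈ 0.407 × 3440 ≈ 1400 nmi, so the target fraction is f = 500/1400 ≈ 0.357.
Interpolate at f ≈ 0.357 with slerp weights a = sin((1−f)δ)/sin δ ≈ 0.654, b = sin(fδ)/sin δ ≈ 0.366.
p = a·p₁ + b·p₂ ≈ (0.674, 0.026, 0.738); φ = arcsin(p_z) ≈ 47.57°, λ = atan2(p_y, p_x) ≈ 2.20°.

≈ 47.6°N, 2.2°E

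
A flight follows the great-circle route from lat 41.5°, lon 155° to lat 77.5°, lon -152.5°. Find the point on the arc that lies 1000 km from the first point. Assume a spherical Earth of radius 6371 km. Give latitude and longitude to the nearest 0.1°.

From cos δ = sin φ₁ sin φ₂ + cos φ₁ cos φ₂ cos Δλ, the central angle is δ ≈ 0.729 rad (41.8°). The total great-circle distance is δ·R ≈ 0.729 × 6371 ≈ 4647 km, so the target fraction is f = 1000/4647 ≈ 0.215.
Interpolate at f ≈ 0.215 with slerp weights a = sin((1−f)δ)/sin δ ≈ 0.813, b = sin(fδ)/sin δ ≈ 0.235.
p = a·p₁ + b·p₂ ≈ (-0.597, 0.234, 0.768); φ = arcsin(p_z) ≈ 50.14°, λ = atan2(p_y, p_x) ≈ 158.60°.

≈ lat 50.1°, lon 158.6°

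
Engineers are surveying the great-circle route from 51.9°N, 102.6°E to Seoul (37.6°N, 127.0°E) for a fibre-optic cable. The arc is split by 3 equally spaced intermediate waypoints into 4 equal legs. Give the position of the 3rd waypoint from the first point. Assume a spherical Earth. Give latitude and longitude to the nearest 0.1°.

≈ 41.6°N, 122.0°E

Convert each endpoint to a unit vector on the sphere (x = cos φ cos λ, y = cos φ sin λ, z = sin φ).
The central angle between the endpoints is δ = arccos(p₁·p₂) ≈ 0.389 rad (22.3°).
Interpolate at f = 3/4 with slerp weights a = sin((1−f)δ)/sin δ ≈ 0.256, b = sin(fδ)/sin δ ≈ 0.758.
p = a·p₁ + b·p₂ ≈ (-0.396, 0.634, 0.664); φ = arcsin(p_z) ≈ 41.62°, λ = atan2(p_y, p_x) ≈ 121.99°.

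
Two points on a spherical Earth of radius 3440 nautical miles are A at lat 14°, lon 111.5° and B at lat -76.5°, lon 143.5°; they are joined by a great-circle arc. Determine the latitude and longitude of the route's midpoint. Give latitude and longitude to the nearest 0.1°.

Convert each endpoint to a unit vector on the sphere (x = cos φ cos λ, y = cos φ sin λ, z = sin φ).
The central angle between the endpoints is δ = arccos(p₁·p₂) ≈ 1.614 rad (92.5°).
Interpolate at f = 1/2 with slerp weights a = sin((1−f)δ)/sin δ ≈ 0.723, b = sin(fδ)/sin δ ≈ 0.723.
p = a·p₁ + b·p₂ ≈ (-0.393, 0.753, -0.528); φ = arcsin(p_z) ≈ -31.87°, λ = atan2(p_y, p_x) ≈ 117.54°.

≈ lat -31.9°, lon 117.5°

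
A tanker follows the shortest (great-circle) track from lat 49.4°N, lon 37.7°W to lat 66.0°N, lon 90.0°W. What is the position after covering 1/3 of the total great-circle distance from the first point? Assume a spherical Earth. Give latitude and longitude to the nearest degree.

≈ lat 57°N, lon 50°W

Write both endpoints as unit vectors p₁, p₂ with components (cos φ cos λ, cos φ sin λ, sin φ).
The central angle between the endpoints is δ = arccos(p₁·p₂) ≈ 0.544 rad (31.2°).
Interpolate at f = 1/3 with slerp weights a = sin((1−f)δ)/sin δ ≈ 0.685, b = sin(fδ)/sin δ ≈ 0.348.
p = a·p₁ + b·p₂ ≈ (0.353, -0.415, 0.839); φ = arcsin(p_z) ≈ 57.01°, λ = atan2(p_y, p_x) ≈ -49.59°.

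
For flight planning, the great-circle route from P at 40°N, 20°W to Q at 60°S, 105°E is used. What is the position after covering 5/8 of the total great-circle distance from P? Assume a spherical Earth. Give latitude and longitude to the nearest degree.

≈ 34°S, 32°E

From cos δ = sin φ₁ sin φ₂ + cos φ₁ cos φ₂ cos Δλ, the central angle is δ ≈ 2.460 rad (140.9°).
Interpolate at f = 5/8 with slerp weights a = sin((1−f)δ)/sin δ ≈ 1.265, b = sin(fδ)/sin δ ≈ 1.586.
p = a·p₁ + b·p₂ ≈ (0.705, 0.435, -0.560); φ = arcsin(p_z) ≈ -34.08°, λ = atan2(p_y, p_x) ≈ 31.64°.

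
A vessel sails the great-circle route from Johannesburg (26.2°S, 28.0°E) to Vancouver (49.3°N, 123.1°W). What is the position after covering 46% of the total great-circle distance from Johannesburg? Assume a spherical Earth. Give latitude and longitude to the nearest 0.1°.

≈ 30.3°N, 11.6°W

The haversine formula gives a central angle δ ≈ 2.581 rad (147.9°) between the endpoints.
Interpolate at f = 0.46 with slerp weights a = sin((1−f)δ)/sin δ ≈ 1.851, b = sin(fδ)/sin δ ≈ 1.744.
p = a·p₁ + b·p₂ ≈ (0.846, -0.173, 0.505); φ = arcsin(p_z) ≈ 30.33°, λ = atan2(p_y, p_x) ≈ -11.56°.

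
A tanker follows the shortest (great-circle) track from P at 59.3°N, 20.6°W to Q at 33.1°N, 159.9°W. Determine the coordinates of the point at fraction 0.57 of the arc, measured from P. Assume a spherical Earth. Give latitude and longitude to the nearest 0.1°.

≈ 64.2°N, 133.5°W

Write both endpoints as unit vectors p₁, p₂ with components (cos φ cos λ, cos φ sin λ, sin φ).
The central angle between the endpoints is δ = arccos(p₁·p₂) ≈ 1.425 rad (81.6°).
Interpolate at f = 0.57 with slerp weights a = sin((1−f)δ)/sin δ ≈ 0.581, b = sin(fδ)/sin δ ≈ 0.734.
p = a·p₁ + b·p₂ ≈ (-0.299, -0.316, 0.900); φ = arcsin(p_z) ≈ 64.22°, λ = atan2(p_y, p_x) ≈ -133.48°.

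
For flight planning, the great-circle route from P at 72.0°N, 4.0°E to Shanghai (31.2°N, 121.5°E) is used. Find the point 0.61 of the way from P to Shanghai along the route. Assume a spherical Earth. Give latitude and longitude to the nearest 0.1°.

≈ 56.0°N, 107.8°E

Write both endpoints as unit vectors p₁, p₂ with components (cos φ cos λ, cos φ sin λ, sin φ).
The central angle between the endpoints is δ = arccos(p₁·p₂) ≈ 1.191 rad (68.2°).
Interpolate at f = 0.61 with slerp weights a = sin((1−f)δ)/sin δ ≈ 0.482, b = sin(fδ)/sin δ ≈ 0.715.
p = a·p₁ + b·p₂ ≈ (-0.171, 0.532, 0.829); φ = arcsin(p_z) ≈ 56.02°, λ = atan2(p_y, p_x) ≈ 107.81°.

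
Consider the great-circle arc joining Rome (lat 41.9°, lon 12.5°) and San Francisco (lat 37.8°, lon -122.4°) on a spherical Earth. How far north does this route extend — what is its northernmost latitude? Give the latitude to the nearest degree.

≈ 65°

The great circle lies in the plane with unit normal n̂ = (p₁ × p₂)/|p₁ × p₂|.
Here n̂_z ≈ -0.417; the vertex latitude is φ_max = arccos|n̂_z| ≈ 65.4°.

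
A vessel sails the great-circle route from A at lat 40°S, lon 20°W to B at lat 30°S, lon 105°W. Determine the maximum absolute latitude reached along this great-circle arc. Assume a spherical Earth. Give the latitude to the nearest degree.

≈ 44°S

The great circle lies in the plane with unit normal n̂ = (p₁ × p₂)/|p₁ × p₂|.
Here n̂_z ≈ -0.714; the vertex latitude is φ_max = arccos|n̂_z| ≈ 44.4°.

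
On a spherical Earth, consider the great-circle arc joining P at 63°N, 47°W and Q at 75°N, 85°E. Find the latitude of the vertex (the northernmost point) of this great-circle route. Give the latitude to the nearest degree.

The great circle lies in the plane with unit normal n̂ = (p₁ × p₂)/|p₁ × p₂|.
Here n̂_z ≈ +0.140; the vertex latitude is φ_max = arccos|n̂_z| ≈ 81.9°.

≈ 82°N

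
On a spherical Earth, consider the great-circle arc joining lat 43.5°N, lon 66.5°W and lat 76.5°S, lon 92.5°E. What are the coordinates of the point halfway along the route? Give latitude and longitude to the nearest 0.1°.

≈ lat 28.9°S, lon 57.1°W

From cos δ = sin φ₁ sin φ₂ + cos φ₁ cos φ₂ cos Δλ, the central angle is δ ≈ 2.545 rad (145.8°).
Interpolate at f = 1/2 with slerp weights a = sin((1−f)δ)/sin δ ≈ 1.702, b = sin(fδ)/sin δ ≈ 1.702.
p = a·p₁ + b·p₂ ≈ (0.475, -0.735, -0.483); φ = arcsin(p_z) ≈ -28.91°, λ = atan2(p_y, p_x) ≈ -57.14°.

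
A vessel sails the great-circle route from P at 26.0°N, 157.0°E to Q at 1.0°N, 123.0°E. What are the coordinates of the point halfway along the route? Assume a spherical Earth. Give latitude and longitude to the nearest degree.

≈ 14°N, 139°E

From cos δ = sin φ₁ sin φ₂ + cos φ₁ cos φ₂ cos Δλ, the central angle is δ ≈ 0.719 rad (41.2°).
Interpolate at f = 1/2 with slerp weights a = sin((1−f)δ)/sin δ ≈ 0.534, b = sin(fδ)/sin δ ≈ 0.534.
p = a·p₁ + b·p₂ ≈ (-0.733, 0.635, 0.243); φ = arcsin(p_z) ≈ 14.09°, λ = atan2(p_y, p_x) ≈ 139.07°.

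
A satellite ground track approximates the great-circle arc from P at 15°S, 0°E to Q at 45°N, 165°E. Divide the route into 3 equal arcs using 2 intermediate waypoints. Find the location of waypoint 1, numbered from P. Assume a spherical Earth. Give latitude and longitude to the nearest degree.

≈ 31°N, 17°E

Convert each endpoint to a unit vector on the sphere (x = cos φ cos λ, y = cos φ sin λ, z = sin φ).
The central angle between the endpoints is δ = arccos(p₁·p₂) ≈ 2.573 rad (147.4°).
Interpolate at f = 1/3 with slerp weights a = sin((1−f)δ)/sin δ ≈ 1.838, b = sin(fδ)/sin δ ≈ 1.405.
p = a·p₁ + b·p₂ ≈ (0.816, 0.257, 0.518); φ = arcsin(p_z) ≈ 31.18°, λ = atan2(p_y, p_x) ≈ 17.49°.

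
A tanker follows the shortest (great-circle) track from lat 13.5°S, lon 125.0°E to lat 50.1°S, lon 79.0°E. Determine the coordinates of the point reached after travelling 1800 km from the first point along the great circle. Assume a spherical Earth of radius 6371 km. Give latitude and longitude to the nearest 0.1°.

≈ lat 26.4°S, lon 114.5°E

Write both endpoints as unit vectors p₁, p₂ with components (cos φ cos λ, cos φ sin λ, sin φ).
The central angle between the endpoints is δ = arccos(p₁·p₂) ≈ 0.912 rad (52.2°). The total great-circle distance is δ·R ≈ 0.912 × 6371 ≈ 5809 km, so the target fraction is f = 1800/5809 ≈ 0.310.
Interpolate at f ≈ 0.310 with slerp weights a = sin((1−f)δ)/sin δ ≈ 0.744, b = sin(fδ)/sin δ ≈ 0.353.
p = a·p₁ + b·p₂ ≈ (-0.372, 0.815, -0.444); φ = arcsin(p_z) ≈ -26.38°, λ = atan2(p_y, p_x) ≈ 114.54°.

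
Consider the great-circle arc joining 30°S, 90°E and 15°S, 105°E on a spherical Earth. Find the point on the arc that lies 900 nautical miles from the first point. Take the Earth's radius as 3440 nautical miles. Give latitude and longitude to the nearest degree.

Write both endpoints as unit vectors p₁, p₂ with components (cos φ cos λ, cos φ sin λ, sin φ).
The central angle between the endpoints is δ = arccos(p₁·p₂) ≈ 0.356 rad (20.4°). The total great-circle distance is δ·R ≈ 0.356 × 3440 ≈ 1223 nmi, so the target fraction is f = 900/1223 ≈ 0.736.
Interpolate at f ≈ 0.736 with slerp weights a = sin((1−f)δ)/sin δ ≈ 0.270, b = sin(fδ)/sin δ ≈ 0.743.
p = a·p₁ + b·p₂ ≈ (-0.186, 0.927, -0.327); φ = arcsin(p_z) ≈ -19.09°, λ = atan2(p_y, p_x) ≈ 101.33°.

≈ 19°S, 101°E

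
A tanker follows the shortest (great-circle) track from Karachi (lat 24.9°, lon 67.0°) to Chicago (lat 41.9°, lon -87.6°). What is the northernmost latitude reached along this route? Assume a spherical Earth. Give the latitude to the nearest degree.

≈ 72°

The great circle lies in the plane with unit normal n̂ = (p₁ × p₂)/|p₁ × p₂|.
Here n̂_z ≈ -0.307; the vertex latitude is φ_max = arccos|n̂_z| ≈ 72.1°.
Check via Clairaut: cos φ_max = |cos φ₁| · sin C = cos(24.9°)·sin(19.8°) ≈ 0.307, again giving ≈ 72.1°.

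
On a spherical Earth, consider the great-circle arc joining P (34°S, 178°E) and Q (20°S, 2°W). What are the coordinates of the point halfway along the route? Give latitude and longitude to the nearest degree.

≈ (83°S, 2°W)

Convert each endpoint to a unit vector on the sphere (x = cos φ cos λ, y = cos φ sin λ, z = sin φ).
The central angle between the endpoints is δ = arccos(p₁·p₂) ≈ 2.199 rad (126.0°).
Interpolate at f = 1/2 with slerp weights a = sin((1−f)δ)/sin δ ≈ 1.101, b = sin(fδ)/sin δ ≈ 1.101.
p = a·p₁ + b·p₂ ≈ (0.122, -0.004, -0.993); φ = arcsin(p_z) ≈ -83.00°, λ = atan2(p_y, p_x) ≈ -2.00°.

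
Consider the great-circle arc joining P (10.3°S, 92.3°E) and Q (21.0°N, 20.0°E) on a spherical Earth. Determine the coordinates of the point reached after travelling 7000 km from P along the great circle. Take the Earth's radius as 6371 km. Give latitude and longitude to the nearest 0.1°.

≈ (16.3°N, 34.6°E)

Write both endpoints as unit vectors p₁, p₂ with components (cos φ cos λ, cos φ sin λ, sin φ).
The central angle between the endpoints is δ = arccos(p₁·p₂) ≈ 1.354 rad (77.6°). The total great-circle distance is δ·R ≈ 1.354 × 6371 ≈ 8626 km, so the target fraction is f = 7000/8626 ≈ 0.812.
Interpolate at f ≈ 0.812 with slerp weights a = sin((1−f)δ)/sin δ ≈ 0.258, b = sin(fδ)/sin δ ≈ 0.912.
p = a·p₁ + b·p₂ ≈ (0.790, 0.545, 0.281); φ = arcsin(p_z) ≈ 16.30°, λ = atan2(p_y, p_x) ≈ 34.62°.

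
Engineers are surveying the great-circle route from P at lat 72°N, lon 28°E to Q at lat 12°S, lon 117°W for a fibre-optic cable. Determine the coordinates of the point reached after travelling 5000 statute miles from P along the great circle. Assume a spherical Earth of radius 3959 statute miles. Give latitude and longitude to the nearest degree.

≈ lat 31°N, lon 108°W

Write both endpoints as unit vectors p₁, p₂ with components (cos φ cos λ, cos φ sin λ, sin φ).
The central angle between the endpoints is δ = arccos(p₁·p₂) ≈ 2.032 rad (116.4°). The total great-circle distance is δ·R ≈ 2.032 × 3959 ≈ 8046 mi, so the target fraction is f = 5000/8046 ≈ 0.621.
Interpolate at f ≈ 0.621 with slerp weights a = sin((1−f)δ)/sin δ ≈ 0.777, b = sin(fδ)/sin δ ≈ 1.064.
p = a·p₁ + b·p₂ ≈ (-0.261, -0.815, 0.518); φ = arcsin(p_z) ≈ 31.18°, λ = atan2(p_y, p_x) ≈ -107.74°.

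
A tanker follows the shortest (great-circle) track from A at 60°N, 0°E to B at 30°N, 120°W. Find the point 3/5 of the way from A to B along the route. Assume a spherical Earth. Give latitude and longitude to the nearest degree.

The haversine formula gives a central angle δ ≈ 1.353 rad (77.5°) between the endpoints.
Interpolate at f = 3/5 with slerp weights a = sin((1−f)δ)/sin δ ≈ 0.528, b = sin(fδ)/sin δ ≈ 0.743.
p = a·p₁ + b·p₂ ≈ (-0.058, -0.557, 0.828); φ = arcsin(p_z) ≈ 55.93°, λ = atan2(p_y, p_x) ≈ -95.94°.

≈ 56°N, 96°W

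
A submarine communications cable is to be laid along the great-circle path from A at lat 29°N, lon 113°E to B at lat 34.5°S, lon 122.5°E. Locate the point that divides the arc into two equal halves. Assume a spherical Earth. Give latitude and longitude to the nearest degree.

≈ lat 3°S, lon 118°E

Convert each endpoint to a unit vector on the sphere (x = cos φ cos λ, y = cos φ sin λ, z = sin φ).
The central angle between the endpoints is δ = arccos(p₁·p₂) ≈ 1.119 rad (64.1°).
Interpolate at f = 1/2 with slerp weights a = sin((1−f)δ)/sin δ ≈ 0.590, b = sin(fδ)/sin δ ≈ 0.590.
p = a·p₁ + b·p₂ ≈ (-0.463, 0.885, -0.048); φ = arcsin(p_z) ≈ -2.76°, λ = atan2(p_y, p_x) ≈ 117.61°.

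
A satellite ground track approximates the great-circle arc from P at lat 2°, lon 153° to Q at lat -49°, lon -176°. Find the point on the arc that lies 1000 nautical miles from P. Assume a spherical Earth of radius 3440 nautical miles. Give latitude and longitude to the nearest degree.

≈ lat -13°, lon 160°

Write both endpoints as unit vectors p₁, p₂ with components (cos φ cos λ, cos φ sin λ, sin φ).
The central angle between the endpoints is δ = arccos(p₁·p₂) ≈ 1.005 rad (57.6°). The total great-circle distance is δ·R ≈ 1.005 × 3440 ≈ 3459 nmi, so the target fraction is f = 1000/3459 ≈ 0.289.
Interpolate at f ≈ 0.289 with slerp weights a = sin((1−f)δ)/sin δ ≈ 0.776, b = sin(fδ)/sin δ ≈ 0.339.
p = a·p₁ + b·p₂ ≈ (-0.913, 0.337, -0.229); φ = arcsin(p_z) ≈ -13.24°, λ = atan2(p_y, p_x) ≈ 159.77°.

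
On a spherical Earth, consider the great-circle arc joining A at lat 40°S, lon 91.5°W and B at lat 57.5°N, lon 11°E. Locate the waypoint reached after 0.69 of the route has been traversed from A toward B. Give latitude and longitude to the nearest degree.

The haversine formula gives a central angle δ ≈ 2.254 rad (129.1°) between the endpoints.
Interpolate at f = 0.69 with slerp weights a = sin((1−f)δ)/sin δ ≈ 0.829, b = sin(fδ)/sin δ ≈ 1.289.
p = a·p₁ + b·p₂ ≈ (0.663, -0.503, 0.554); φ = arcsin(p_z) ≈ 33.65°, λ = atan2(p_y, p_x) ≈ -37.17°.

≈ lat 34°N, lon 37°W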